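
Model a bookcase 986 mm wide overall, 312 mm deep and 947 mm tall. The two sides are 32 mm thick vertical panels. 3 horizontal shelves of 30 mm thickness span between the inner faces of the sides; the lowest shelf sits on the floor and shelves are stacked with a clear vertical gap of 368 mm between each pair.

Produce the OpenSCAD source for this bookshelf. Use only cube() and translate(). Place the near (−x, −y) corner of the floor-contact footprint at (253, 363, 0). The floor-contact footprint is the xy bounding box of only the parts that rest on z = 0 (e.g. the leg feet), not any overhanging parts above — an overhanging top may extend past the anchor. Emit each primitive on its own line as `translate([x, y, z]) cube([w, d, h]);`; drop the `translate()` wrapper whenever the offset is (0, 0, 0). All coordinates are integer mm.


translate([253, 363, 0]) cube([32, 312, 947]);
translate([1207, 363, 0]) cube([32, 312, 947]);
translate([285, 363, 0]) cube([922, 312, 30]);
translate([285, 363, 398]) cube([922, 312, 30]);
translate([285, 363, 796]) cube([922, 312, 30]);


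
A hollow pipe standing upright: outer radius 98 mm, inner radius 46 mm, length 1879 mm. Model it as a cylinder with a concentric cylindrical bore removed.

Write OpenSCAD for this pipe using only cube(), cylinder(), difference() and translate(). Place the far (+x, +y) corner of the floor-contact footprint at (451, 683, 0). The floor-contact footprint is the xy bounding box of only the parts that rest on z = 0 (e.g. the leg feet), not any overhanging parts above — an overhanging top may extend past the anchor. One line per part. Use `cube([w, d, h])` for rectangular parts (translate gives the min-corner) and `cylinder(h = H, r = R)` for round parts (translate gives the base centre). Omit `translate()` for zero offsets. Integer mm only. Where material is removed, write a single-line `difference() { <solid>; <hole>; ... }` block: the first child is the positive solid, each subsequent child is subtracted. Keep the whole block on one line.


difference() { translate([353, 585, 0]) cylinder(h = 1879, r = 98); translate([353, 585, 0]) cylinder(h = 1879, r = 46); }


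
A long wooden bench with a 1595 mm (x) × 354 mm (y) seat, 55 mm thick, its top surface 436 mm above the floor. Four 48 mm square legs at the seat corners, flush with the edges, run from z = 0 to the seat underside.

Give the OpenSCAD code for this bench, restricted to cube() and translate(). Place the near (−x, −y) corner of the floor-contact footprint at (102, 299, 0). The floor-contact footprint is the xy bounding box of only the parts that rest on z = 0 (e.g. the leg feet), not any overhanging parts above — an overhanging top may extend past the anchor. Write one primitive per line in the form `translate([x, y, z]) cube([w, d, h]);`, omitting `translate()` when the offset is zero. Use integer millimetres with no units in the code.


translate([102, 299, 381]) cube([1595, 354, 55]);
translate([102, 299, 0]) cube([48, 48, 381]);
translate([102, 605, 0]) cube([48, 48, 381]);
translate([1649, 299, 0]) cube([48, 48, 381]);
translate([1649, 605, 0]) cube([48, 48, 381]);


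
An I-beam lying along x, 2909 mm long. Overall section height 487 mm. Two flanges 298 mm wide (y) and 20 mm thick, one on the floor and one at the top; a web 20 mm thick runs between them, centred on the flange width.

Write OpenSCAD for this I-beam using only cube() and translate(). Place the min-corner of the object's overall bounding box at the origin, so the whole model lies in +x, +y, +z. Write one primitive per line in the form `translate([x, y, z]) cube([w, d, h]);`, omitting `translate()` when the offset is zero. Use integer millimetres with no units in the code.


cube([2909, 298, 20]);
translate([0, 139, 20]) cube([2909, 20, 447]);
translate([0, 0, 467]) cube([2909, 298, 20]);


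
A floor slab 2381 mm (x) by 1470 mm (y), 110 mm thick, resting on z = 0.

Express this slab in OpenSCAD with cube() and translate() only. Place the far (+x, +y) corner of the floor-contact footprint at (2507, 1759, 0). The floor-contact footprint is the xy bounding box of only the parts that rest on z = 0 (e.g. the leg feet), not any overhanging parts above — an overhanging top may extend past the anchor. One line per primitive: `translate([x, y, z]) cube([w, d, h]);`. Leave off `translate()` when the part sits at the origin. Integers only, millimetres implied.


translate([126, 289, 0]) cube([2381, 1470, 110]);


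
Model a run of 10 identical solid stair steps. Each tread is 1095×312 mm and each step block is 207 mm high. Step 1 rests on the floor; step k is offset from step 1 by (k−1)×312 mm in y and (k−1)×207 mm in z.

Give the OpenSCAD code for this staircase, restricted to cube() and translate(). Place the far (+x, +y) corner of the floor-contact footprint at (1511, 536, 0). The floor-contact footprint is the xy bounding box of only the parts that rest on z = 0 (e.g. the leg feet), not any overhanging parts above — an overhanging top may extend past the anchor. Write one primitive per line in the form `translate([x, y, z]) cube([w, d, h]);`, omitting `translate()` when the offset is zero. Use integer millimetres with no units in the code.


translate([416, 224, 0]) cube([1095, 312, 207]);
translate([416, 536, 207]) cube([1095, 312, 207]);
translate([416, 848, 414]) cube([1095, 312, 207]);
translate([416, 1160, 621]) cube([1095, 312, 207]);
translate([416, 1472, 828]) cube([1095, 312, 207]);
translate([416, 1784, 1035]) cube([1095, 312, 207]);
translate([416, 2096, 1242]) cube([1095, 312, 207]);
translate([416, 2408, 1449]) cube([1095, 312, 207]);
translate([416, 2720, 1656]) cube([1095, 312, 207]);
translate([416, 3032, 1863]) cube([1095, 312, 207]);


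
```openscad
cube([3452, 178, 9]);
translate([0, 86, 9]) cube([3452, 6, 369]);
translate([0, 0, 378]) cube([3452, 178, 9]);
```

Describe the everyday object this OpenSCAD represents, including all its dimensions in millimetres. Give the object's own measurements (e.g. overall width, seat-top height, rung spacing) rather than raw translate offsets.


An I-beam lying along x, 3452 mm long. Overall section height 387 mm. Two flanges 178 mm wide (y) and 9 mm thick, one on the floor and one at the top; a web 6 mm thick runs between them, centred on the flange width.


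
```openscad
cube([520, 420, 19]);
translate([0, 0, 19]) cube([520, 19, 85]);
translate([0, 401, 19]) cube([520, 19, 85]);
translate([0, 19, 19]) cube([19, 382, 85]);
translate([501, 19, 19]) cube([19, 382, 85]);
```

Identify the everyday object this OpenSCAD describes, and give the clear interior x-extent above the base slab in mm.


An open box. The internal width is 482 mm.

A 520×420 base slab with four walls standing on it — an open box. The base is 520 mm wide and the walls are 19 mm thick, so the internal width is 520 − 2 × 19 = 482 mm.


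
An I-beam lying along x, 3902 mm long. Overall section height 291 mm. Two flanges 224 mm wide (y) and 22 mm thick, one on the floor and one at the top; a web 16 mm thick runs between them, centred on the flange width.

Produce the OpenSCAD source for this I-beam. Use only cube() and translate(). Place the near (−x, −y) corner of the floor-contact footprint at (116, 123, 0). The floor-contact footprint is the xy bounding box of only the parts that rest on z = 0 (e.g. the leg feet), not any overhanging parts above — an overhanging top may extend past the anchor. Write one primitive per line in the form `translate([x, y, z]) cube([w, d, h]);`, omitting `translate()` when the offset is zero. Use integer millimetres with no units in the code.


translate([116, 123, 0]) cube([3902, 224, 22]);
translate([116, 227, 22]) cube([3902, 16, 247]);
translate([116, 123, 269]) cube([3902, 224, 22]);


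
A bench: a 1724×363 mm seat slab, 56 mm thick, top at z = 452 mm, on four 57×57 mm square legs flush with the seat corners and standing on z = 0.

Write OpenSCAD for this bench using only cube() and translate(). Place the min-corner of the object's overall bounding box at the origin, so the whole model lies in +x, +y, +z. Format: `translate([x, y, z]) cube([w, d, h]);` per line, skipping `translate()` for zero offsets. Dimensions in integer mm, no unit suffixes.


translate([0, 0, 396]) cube([1724, 363, 56]);
cube([57, 57, 396]);
translate([0, 306, 0]) cube([57, 57, 396]);
translate([1667, 0, 0]) cube([57, 57, 396]);
translate([1667, 306, 0]) cube([57, 57, 396]);


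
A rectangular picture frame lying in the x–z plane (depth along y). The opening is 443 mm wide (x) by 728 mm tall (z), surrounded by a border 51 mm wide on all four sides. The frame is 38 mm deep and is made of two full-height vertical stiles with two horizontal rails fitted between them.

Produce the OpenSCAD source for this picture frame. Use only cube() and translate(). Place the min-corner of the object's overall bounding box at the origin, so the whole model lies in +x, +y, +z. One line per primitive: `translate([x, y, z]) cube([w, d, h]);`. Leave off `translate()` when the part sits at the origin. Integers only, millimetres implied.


cube([51, 38, 830]);
translate([494, 0, 0]) cube([51, 38, 830]);
translate([51, 0, 0]) cube([443, 38, 51]);
translate([51, 0, 779]) cube([443, 38, 51]);


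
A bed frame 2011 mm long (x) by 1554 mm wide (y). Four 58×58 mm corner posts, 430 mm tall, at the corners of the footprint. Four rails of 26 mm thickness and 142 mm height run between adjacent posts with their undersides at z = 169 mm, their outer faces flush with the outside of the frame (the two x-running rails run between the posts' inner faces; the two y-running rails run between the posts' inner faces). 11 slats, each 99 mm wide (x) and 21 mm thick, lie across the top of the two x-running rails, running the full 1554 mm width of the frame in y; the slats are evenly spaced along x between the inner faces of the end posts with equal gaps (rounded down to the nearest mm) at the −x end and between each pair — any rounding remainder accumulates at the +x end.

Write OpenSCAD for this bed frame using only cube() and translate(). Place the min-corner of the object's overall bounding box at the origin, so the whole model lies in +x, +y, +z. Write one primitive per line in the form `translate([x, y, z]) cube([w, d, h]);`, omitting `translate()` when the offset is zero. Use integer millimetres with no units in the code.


// slat z = rail_z + rail_h = 169 + 142 = 311
// slat gap = ⌊(1895 − 11·99) / 12⌋ = 67
cube([58, 58, 430]);
translate([0, 1496, 0]) cube([58, 58, 430]);
translate([1953, 0, 0]) cube([58, 58, 430]);
translate([1953, 1496, 0]) cube([58, 58, 430]);
translate([58, 0, 169]) cube([1895, 26, 142]);
translate([58, 1528, 169]) cube([1895, 26, 142]);
translate([0, 58, 169]) cube([26, 1438, 142]);
translate([1985, 58, 169]) cube([26, 1438, 142]);
translate([125, 0, 311]) cube([99, 1554, 21]);
translate([291, 0, 311]) cube([99, 1554, 21]);
translate([457, 0, 311]) cube([99, 1554, 21]);
translate([623, 0, 311]) cube([99, 1554, 21]);
translate([789, 0, 311]) cube([99, 1554, 21]);
translate([955, 0, 311]) cube([99, 1554, 21]);
translate([1121, 0, 311]) cube([99, 1554, 21]);
translate([1287, 0, 311]) cube([99, 1554, 21]);
translate([1453, 0, 311]) cube([99, 1554, 21]);
translate([1619, 0, 311]) cube([99, 1554, 21]);
translate([1785, 0, 311]) cube([99, 1554, 21]);


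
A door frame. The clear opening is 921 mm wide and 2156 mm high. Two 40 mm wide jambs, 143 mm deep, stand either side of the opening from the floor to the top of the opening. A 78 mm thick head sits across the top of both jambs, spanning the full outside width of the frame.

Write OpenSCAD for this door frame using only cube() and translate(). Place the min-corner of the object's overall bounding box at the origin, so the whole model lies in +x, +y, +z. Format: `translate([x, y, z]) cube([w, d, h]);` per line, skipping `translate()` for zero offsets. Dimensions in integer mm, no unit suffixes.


cube([40, 143, 2156]);
translate([961, 0, 0]) cube([40, 143, 2156]);
translate([0, 0, 2156]) cube([1001, 143, 78]);


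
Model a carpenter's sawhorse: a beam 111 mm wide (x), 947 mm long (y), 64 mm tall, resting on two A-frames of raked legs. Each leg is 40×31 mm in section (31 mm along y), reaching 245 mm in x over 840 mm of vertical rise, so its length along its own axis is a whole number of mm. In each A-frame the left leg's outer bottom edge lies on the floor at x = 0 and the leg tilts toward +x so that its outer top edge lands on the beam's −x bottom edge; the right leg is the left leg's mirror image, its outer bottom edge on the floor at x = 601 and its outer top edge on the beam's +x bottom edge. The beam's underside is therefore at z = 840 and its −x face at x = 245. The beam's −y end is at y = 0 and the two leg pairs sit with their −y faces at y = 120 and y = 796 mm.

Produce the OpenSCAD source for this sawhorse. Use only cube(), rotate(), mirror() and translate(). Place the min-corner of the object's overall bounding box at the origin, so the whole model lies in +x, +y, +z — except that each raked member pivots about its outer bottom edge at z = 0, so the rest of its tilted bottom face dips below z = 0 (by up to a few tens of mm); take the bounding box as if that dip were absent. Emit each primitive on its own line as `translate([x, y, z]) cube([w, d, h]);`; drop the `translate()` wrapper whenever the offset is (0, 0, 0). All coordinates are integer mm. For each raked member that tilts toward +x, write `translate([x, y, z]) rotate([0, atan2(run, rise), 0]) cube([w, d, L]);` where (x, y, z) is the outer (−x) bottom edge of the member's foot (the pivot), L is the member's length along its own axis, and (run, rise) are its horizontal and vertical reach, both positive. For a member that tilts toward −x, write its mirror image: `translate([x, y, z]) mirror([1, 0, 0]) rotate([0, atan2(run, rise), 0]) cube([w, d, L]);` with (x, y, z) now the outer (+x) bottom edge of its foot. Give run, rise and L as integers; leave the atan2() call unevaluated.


translate([245, 0, 840]) cube([111, 947, 64]);
translate([0, 120, 0]) rotate([0, atan2(245, 840), 0]) cube([40, 31, 875]);
translate([601, 120, 0]) mirror([1, 0, 0]) rotate([0, atan2(245, 840), 0]) cube([40, 31, 875]);
translate([0, 796, 0]) rotate([0, atan2(245, 840), 0]) cube([40, 31, 875]);
translate([601, 796, 0]) mirror([1, 0, 0]) rotate([0, atan2(245, 840), 0]) cube([40, 31, 875]);


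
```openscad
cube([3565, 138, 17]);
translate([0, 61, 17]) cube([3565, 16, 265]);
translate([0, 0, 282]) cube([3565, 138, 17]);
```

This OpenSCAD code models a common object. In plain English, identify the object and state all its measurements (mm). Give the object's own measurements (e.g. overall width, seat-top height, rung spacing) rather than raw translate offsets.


An I-beam lying along x, 3565 mm long. Overall section height 299 mm. Two flanges 138 mm wide (y) and 17 mm thick, one on the floor and one at the top; a web 16 mm thick runs between them, centred on the flange width.


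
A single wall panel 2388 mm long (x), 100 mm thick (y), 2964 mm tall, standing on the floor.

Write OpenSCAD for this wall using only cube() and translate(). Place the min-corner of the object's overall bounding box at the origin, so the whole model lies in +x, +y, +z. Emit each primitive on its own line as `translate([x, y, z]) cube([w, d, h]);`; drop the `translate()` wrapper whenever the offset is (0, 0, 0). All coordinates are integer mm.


cube([2388, 100, 2964]);


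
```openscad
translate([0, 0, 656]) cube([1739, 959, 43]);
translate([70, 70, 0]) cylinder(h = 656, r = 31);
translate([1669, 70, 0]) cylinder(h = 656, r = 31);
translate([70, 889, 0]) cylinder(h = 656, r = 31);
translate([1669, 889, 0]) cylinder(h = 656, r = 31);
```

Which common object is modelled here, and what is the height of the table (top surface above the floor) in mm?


A table. The table height is 699 mm.

A 1739×959×43 slab sits at z = 656 on four Ø62 mm round legs — a table. The top surface is at 656 + 43 = 699 mm.


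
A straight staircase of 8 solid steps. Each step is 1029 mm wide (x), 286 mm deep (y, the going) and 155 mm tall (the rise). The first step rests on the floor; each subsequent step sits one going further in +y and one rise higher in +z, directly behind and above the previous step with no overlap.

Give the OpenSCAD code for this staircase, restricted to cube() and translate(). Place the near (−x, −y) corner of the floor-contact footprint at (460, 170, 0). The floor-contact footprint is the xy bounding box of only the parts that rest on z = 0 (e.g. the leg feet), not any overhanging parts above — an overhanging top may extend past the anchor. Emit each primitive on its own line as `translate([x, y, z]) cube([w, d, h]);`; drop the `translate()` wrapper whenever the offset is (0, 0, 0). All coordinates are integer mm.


translate([460, 170, 0]) cube([1029, 286, 155]);
translate([460, 456, 155]) cube([1029, 286, 155]);
translate([460, 742, 310]) cube([1029, 286, 155]);
translate([460, 1028, 465]) cube([1029, 286, 155]);
translate([460, 1314, 620]) cube([1029, 286, 155]);
translate([460, 1600, 775]) cube([1029, 286, 155]);
translate([460, 1886, 930]) cube([1029, 286, 155]);
translate([460, 2172, 1085]) cube([1029, 286, 155]);


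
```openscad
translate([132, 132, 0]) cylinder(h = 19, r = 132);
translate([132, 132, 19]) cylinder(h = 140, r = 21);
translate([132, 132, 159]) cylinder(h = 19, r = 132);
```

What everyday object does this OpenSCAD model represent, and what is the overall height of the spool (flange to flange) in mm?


A spool. The overall height is 178 mm.

Three coaxial cylinders, large–small–large — a spool. Two 19 mm flanges and a 140 mm core give 19 + 140 + 19 = 178 mm.


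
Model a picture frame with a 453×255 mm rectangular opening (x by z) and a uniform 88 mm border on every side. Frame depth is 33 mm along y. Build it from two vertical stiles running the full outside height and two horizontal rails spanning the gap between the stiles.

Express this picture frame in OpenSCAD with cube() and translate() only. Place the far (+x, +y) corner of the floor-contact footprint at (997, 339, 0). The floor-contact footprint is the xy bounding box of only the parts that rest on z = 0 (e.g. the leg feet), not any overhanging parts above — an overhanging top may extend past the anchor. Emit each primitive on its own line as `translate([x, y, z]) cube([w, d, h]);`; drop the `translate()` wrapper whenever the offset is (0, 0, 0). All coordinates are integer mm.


translate([368, 306, 0]) cube([88, 33, 431]);
translate([909, 306, 0]) cube([88, 33, 431]);
translate([456, 306, 0]) cube([453, 33, 88]);
translate([456, 306, 343]) cube([453, 33, 88]);


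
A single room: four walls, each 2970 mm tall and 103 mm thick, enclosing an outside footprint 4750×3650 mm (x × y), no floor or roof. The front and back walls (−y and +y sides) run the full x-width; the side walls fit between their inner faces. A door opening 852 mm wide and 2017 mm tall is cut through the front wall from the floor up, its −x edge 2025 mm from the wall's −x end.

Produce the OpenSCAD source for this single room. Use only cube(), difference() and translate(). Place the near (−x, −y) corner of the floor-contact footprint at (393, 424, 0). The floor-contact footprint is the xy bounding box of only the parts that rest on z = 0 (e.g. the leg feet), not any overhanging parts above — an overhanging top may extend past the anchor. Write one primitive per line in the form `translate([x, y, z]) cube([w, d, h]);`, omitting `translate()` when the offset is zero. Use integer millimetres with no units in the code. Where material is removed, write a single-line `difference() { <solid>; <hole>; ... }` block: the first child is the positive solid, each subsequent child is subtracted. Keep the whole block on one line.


difference() { translate([393, 424, 0]) cube([4750, 103, 2970]); translate([2418, 424, 0]) cube([852, 103, 2017]); }
translate([393, 3971, 0]) cube([4750, 103, 2970]);
translate([393, 527, 0]) cube([103, 3444, 2970]);
translate([5040, 527, 0]) cube([103, 3444, 2970]);


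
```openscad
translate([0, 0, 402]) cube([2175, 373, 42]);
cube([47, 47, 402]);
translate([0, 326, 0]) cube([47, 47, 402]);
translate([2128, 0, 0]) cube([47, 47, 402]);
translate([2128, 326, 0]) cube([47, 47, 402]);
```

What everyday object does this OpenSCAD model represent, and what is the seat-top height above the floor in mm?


A bench. The seat-top height is 444 mm.

A long slab on four corner posts — a bench. The slab sits at z = 402 with thickness 42, so the top is 402 + 42 = 444 mm.


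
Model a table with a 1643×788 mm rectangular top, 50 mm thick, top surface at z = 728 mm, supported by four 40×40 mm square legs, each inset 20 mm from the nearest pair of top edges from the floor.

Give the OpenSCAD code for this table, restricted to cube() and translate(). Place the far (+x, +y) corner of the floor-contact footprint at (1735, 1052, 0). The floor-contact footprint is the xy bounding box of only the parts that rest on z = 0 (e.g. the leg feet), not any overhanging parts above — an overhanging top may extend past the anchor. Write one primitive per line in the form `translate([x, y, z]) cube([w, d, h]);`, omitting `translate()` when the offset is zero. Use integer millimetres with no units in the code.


translate([112, 284, 678]) cube([1643, 788, 50]);
translate([132, 304, 0]) cube([40, 40, 678]);
translate([1695, 304, 0]) cube([40, 40, 678]);
translate([132, 1012, 0]) cube([40, 40, 678]);
translate([1695, 1012, 0]) cube([40, 40, 678]);


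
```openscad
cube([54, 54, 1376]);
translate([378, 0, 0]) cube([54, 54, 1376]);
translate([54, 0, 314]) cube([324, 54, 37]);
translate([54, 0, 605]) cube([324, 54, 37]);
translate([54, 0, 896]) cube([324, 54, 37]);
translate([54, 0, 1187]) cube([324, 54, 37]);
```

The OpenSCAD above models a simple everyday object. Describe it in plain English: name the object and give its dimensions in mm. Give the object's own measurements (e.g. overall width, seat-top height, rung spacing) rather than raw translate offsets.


A straight ladder. Two 54×54 mm vertical rails, 1376 mm tall, stand 432 mm apart (outside-to-outside) with their front faces coplanar on the −y side. 4 rungs, each 54 mm deep and 37 mm tall, span between the inner faces of the rails, front faces flush with the rails. The lowest rung's underside is at z = 314 mm and rungs are spaced 291 mm apart (underside to underside).


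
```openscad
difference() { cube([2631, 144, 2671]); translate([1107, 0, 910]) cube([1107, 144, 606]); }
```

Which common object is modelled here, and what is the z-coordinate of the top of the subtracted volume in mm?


A wall with a window opening. The window head height is 1516 mm.

A wall with a rectangular opening subtracted — a window. Sill at z = 910, opening 606 mm tall, so the head is at 910 + 606 = 1516 mm.


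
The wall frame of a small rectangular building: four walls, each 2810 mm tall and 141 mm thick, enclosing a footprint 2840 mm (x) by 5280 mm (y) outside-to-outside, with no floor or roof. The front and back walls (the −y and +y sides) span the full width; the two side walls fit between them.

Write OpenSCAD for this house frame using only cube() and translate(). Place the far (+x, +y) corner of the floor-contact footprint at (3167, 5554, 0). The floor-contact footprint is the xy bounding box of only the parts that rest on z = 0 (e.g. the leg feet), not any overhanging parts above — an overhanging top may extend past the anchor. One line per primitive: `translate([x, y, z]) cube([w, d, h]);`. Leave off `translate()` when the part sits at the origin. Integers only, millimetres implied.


translate([327, 274, 0]) cube([2840, 141, 2810]);
translate([327, 5413, 0]) cube([2840, 141, 2810]);
translate([327, 415, 0]) cube([141, 4998, 2810]);
translate([3026, 415, 0]) cube([141, 4998, 2810]);


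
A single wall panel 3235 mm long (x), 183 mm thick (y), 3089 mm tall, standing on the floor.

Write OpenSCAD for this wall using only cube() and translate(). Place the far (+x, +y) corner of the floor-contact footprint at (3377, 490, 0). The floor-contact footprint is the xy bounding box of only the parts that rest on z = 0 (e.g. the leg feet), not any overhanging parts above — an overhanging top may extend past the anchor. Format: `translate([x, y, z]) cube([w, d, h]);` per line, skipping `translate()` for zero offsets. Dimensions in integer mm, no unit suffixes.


translate([142, 307, 0]) cube([3235, 183, 3089]);


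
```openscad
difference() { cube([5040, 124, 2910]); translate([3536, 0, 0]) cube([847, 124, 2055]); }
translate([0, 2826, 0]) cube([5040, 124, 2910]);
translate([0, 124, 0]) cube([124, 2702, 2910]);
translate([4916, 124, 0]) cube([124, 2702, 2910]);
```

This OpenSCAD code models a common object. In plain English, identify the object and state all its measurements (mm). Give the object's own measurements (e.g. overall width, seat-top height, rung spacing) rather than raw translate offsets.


A single room: four walls, each 2910 mm tall and 124 mm thick, enclosing an outside footprint 5040×2950 mm (x × y), no floor or roof. The front and back walls (−y and +y sides) run the full x-width; the side walls fit between their inner faces. A door opening 847 mm wide and 2055 mm tall is cut through the front wall from the floor up, its −x edge 3536 mm from the wall's −x end.


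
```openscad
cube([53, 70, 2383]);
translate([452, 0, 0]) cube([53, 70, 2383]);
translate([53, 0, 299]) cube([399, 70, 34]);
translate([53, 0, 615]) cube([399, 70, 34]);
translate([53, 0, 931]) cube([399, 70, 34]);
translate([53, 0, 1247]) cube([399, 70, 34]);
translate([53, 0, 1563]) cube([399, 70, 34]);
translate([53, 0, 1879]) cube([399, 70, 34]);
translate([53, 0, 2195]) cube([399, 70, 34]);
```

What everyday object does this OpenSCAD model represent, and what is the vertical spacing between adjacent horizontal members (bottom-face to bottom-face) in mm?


A ladder. The rung spacing is 316 mm.

Two tall 53×70 posts with 7 short bars between them — a ladder. Adjacent rungs sit at z = 299 and z = 615, so the spacing is 615 − 299 = 316 mm.


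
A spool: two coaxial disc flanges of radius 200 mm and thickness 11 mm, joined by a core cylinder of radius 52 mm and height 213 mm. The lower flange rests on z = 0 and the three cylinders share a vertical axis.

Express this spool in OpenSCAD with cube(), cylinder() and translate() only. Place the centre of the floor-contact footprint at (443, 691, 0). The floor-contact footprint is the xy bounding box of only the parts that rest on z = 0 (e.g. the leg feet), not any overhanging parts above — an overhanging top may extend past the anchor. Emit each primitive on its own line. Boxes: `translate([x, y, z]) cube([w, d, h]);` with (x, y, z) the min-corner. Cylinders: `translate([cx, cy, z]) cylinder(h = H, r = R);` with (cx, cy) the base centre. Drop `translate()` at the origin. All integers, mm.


translate([443, 691, 0]) cylinder(h = 11, r = 200);
translate([443, 691, 11]) cylinder(h = 213, r = 52);
translate([443, 691, 224]) cylinder(h = 11, r = 200);


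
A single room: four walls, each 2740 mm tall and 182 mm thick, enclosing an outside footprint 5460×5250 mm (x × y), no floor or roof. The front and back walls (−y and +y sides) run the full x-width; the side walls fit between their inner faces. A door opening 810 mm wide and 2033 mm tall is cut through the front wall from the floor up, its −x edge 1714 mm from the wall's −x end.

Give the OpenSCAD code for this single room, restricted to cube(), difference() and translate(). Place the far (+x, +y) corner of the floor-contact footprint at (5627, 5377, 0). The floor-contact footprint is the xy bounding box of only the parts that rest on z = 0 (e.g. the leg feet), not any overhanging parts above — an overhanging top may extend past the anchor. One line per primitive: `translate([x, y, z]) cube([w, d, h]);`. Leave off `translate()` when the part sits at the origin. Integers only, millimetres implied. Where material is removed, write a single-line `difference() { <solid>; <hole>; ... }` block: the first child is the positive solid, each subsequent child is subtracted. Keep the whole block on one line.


difference() { translate([167, 127, 0]) cube([5460, 182, 2740]); translate([1881, 127, 0]) cube([810, 182, 2033]); }
translate([167, 5195, 0]) cube([5460, 182, 2740]);
translate([167, 309, 0]) cube([182, 4886, 2740]);
translate([5445, 309, 0]) cube([182, 4886, 2740]);


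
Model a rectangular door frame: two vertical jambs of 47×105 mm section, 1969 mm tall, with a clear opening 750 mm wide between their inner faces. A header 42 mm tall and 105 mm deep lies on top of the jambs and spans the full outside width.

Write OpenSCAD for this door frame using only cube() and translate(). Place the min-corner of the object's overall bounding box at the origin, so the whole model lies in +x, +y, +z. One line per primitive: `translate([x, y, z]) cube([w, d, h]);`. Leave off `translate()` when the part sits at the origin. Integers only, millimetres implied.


cube([47, 105, 1969]);
translate([797, 0, 0]) cube([47, 105, 1969]);
translate([0, 0, 1969]) cube([844, 105, 42]);


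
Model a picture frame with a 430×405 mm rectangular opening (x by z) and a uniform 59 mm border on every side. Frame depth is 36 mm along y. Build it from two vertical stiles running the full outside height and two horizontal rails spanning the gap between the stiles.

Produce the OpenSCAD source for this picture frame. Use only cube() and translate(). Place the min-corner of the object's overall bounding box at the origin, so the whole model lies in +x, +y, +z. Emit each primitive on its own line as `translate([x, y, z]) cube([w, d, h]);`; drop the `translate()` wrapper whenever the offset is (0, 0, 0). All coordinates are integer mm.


cube([59, 36, 523]);
translate([489, 0, 0]) cube([59, 36, 523]);
translate([59, 0, 0]) cube([430, 36, 59]);
translate([59, 0, 464]) cube([430, 36, 59]);


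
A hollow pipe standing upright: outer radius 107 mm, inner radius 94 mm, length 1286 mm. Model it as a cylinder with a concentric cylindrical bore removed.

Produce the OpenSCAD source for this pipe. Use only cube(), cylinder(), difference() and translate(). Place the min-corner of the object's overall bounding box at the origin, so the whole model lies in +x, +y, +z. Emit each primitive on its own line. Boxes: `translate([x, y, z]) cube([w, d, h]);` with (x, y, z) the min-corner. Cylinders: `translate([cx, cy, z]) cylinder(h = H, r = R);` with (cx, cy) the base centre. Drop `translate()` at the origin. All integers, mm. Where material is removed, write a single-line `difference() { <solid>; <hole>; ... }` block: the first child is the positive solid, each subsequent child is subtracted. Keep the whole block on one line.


difference() { translate([107, 107, 0]) cylinder(h = 1286, r = 107); translate([107, 107, 0]) cylinder(h = 1286, r = 94); }


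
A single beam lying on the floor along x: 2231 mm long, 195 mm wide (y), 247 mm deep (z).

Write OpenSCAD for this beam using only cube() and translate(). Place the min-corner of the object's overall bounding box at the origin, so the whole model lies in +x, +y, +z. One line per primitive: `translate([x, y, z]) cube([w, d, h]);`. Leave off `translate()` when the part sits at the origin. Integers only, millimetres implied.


cube([2231, 195, 247]);


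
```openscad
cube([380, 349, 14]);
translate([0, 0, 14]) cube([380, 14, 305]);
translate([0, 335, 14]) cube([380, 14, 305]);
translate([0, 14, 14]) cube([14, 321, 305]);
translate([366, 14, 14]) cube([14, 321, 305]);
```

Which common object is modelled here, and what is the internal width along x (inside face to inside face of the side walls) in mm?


An open box. The internal width is 352 mm.

A 380×349 base slab with four walls standing on it — an open box. The base is 380 mm wide and the walls are 14 mm thick, so the internal width is 380 − 2 × 14 = 352 mm.


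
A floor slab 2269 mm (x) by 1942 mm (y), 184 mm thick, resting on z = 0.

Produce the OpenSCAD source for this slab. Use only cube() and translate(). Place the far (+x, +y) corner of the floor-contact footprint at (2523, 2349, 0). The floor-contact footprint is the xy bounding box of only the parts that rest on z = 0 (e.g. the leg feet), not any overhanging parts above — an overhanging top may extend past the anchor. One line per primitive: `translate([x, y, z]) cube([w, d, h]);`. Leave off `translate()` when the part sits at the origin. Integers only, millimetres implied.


translate([254, 407, 0]) cube([2269, 1942, 184]);


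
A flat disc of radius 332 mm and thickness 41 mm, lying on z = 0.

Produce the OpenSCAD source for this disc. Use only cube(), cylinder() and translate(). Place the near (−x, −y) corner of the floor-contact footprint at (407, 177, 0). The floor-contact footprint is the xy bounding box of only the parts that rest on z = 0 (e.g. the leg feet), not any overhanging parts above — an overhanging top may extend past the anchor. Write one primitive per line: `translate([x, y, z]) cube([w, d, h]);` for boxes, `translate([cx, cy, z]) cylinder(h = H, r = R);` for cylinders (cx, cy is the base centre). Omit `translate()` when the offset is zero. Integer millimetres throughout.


translate([739, 509, 0]) cylinder(h = 41, r = 332);


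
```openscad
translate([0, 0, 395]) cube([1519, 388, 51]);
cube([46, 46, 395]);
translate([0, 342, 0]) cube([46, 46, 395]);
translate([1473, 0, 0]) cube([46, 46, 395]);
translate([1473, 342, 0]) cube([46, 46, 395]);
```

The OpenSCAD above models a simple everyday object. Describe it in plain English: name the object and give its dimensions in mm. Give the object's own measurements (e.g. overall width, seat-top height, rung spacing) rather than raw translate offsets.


A bench: a 1519×388 mm seat slab, 51 mm thick, top at z = 446 mm, on four 46×46 mm square legs flush with the seat corners and standing on z = 0.


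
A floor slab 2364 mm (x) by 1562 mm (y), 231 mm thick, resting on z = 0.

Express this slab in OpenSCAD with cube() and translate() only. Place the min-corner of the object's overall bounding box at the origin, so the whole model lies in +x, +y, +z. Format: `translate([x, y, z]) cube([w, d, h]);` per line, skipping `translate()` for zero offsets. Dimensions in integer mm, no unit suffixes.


cube([2364, 1562, 231]);


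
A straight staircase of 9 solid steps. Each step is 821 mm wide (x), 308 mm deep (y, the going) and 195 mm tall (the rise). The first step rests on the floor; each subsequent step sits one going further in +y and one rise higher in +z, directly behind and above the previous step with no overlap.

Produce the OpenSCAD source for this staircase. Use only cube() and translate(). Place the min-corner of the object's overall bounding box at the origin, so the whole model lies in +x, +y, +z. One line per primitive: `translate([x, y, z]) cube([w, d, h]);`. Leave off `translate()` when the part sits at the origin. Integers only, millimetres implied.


cube([821, 308, 195]);
translate([0, 308, 195]) cube([821, 308, 195]);
translate([0, 616, 390]) cube([821, 308, 195]);
translate([0, 924, 585]) cube([821, 308, 195]);
translate([0, 1232, 780]) cube([821, 308, 195]);
translate([0, 1540, 975]) cube([821, 308, 195]);
translate([0, 1848, 1170]) cube([821, 308, 195]);
translate([0, 2156, 1365]) cube([821, 308, 195]);
translate([0, 2464, 1560]) cube([821, 308, 195]);


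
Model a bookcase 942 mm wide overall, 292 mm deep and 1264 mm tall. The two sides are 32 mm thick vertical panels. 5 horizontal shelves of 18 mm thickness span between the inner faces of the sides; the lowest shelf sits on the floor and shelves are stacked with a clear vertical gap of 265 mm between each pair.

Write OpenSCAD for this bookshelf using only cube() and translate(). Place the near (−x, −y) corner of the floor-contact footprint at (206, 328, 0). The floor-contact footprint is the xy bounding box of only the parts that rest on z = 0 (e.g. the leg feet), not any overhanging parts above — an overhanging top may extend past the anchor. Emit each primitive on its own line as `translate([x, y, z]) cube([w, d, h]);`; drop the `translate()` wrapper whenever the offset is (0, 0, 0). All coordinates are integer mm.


translate([206, 328, 0]) cube([32, 292, 1264]);
translate([1116, 328, 0]) cube([32, 292, 1264]);
translate([238, 328, 0]) cube([878, 292, 18]);
translate([238, 328, 283]) cube([878, 292, 18]);
translate([238, 328, 566]) cube([878, 292, 18]);
translate([238, 328, 849]) cube([878, 292, 18]);
translate([238, 328, 1132]) cube([878, 292, 18]);


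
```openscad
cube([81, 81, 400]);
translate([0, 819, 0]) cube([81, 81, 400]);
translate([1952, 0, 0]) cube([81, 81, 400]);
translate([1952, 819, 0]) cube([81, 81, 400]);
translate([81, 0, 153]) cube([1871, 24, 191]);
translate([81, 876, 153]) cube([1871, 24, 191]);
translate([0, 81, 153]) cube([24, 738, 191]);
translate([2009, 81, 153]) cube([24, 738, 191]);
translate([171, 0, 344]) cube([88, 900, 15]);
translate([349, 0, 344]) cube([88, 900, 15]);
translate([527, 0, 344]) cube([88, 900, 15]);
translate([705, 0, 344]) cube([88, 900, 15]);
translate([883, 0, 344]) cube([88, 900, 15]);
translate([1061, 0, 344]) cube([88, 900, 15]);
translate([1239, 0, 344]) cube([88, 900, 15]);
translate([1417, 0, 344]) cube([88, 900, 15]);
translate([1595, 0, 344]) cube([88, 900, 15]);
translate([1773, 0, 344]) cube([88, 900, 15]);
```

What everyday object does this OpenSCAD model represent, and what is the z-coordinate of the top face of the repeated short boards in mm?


A bed frame. The slat-top height is 359 mm.

Four posts, four rails, and a row of slats — a bed frame. Slats sit on the rails at z = 153 + 191 = 344; with slat thickness 15, the top is 359 mm.


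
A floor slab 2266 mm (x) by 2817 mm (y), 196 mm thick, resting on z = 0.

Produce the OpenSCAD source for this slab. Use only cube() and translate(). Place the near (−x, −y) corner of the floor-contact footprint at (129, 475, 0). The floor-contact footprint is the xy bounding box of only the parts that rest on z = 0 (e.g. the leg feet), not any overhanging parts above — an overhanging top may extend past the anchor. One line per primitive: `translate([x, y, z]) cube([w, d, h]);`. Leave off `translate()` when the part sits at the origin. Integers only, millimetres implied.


translate([129, 475, 0]) cube([2266, 2817, 196]);


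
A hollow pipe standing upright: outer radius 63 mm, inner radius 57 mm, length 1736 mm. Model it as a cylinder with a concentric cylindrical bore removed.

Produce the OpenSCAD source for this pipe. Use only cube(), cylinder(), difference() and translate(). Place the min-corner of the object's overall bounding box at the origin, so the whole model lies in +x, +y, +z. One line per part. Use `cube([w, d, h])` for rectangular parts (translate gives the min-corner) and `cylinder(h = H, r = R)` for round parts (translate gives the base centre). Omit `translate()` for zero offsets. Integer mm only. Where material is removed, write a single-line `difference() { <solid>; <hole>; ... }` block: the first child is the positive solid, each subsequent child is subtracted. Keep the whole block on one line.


difference() { translate([63, 63, 0]) cylinder(h = 1736, r = 63); translate([63, 63, 0]) cylinder(h = 1736, r = 57); }


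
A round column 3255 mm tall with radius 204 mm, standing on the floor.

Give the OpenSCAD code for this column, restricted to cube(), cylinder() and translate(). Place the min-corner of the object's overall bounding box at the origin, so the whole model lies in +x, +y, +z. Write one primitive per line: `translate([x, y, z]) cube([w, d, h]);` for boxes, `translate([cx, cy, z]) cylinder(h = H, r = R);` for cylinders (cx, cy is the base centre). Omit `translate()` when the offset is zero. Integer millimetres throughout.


translate([204, 204, 0]) cylinder(h = 3255, r = 204);


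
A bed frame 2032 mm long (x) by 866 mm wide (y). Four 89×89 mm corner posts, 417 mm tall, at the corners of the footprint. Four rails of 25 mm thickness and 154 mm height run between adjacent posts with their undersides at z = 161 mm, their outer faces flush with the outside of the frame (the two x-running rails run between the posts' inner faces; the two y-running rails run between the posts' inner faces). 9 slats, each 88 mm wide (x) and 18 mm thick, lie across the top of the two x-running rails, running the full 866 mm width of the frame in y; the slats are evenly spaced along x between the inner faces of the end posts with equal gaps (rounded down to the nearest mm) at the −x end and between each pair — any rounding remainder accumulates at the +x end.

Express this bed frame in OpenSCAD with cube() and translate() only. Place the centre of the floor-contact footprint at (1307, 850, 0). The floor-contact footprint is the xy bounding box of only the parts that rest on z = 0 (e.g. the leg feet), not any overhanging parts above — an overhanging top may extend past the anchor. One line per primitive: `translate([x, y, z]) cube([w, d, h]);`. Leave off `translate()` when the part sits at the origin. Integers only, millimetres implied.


translate([291, 417, 0]) cube([89, 89, 417]);
translate([291, 1194, 0]) cube([89, 89, 417]);
translate([2234, 417, 0]) cube([89, 89, 417]);
translate([2234, 1194, 0]) cube([89, 89, 417]);
translate([380, 417, 161]) cube([1854, 25, 154]);
translate([380, 1258, 161]) cube([1854, 25, 154]);
translate([291, 506, 161]) cube([25, 688, 154]);
translate([2298, 506, 161]) cube([25, 688, 154]);
translate([486, 417, 315]) cube([88, 866, 18]);
translate([680, 417, 315]) cube([88, 866, 18]);
translate([874, 417, 315]) cube([88, 866, 18]);
translate([1068, 417, 315]) cube([88, 866, 18]);
translate([1262, 417, 315]) cube([88, 866, 18]);
translate([1456, 417, 315]) cube([88, 866, 18]);
translate([1650, 417, 315]) cube([88, 866, 18]);
translate([1844, 417, 315]) cube([88, 866, 18]);
translate([2038, 417, 315]) cube([88, 866, 18]);
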